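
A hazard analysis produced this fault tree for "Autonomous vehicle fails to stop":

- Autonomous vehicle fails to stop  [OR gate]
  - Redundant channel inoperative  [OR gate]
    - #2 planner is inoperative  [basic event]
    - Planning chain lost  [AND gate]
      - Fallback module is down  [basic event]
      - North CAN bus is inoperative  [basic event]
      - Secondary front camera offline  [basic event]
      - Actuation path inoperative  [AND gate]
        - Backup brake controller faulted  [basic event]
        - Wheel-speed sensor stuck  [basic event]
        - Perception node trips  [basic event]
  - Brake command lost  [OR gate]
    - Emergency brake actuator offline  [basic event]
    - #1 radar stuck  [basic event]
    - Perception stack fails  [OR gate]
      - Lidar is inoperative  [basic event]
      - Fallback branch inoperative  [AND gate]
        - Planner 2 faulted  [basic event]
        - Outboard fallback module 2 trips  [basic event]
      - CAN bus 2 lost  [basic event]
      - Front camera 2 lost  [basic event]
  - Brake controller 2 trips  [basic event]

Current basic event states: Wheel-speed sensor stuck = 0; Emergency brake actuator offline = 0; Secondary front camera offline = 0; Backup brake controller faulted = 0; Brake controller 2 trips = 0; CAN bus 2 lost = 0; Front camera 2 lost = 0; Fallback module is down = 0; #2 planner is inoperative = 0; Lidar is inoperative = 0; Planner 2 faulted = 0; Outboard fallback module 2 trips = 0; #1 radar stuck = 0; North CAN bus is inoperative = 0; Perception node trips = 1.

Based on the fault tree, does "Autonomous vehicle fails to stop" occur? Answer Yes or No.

No

Actuation path inoperative [AND]: Backup brake controller faulted=not, Wheel-speed sensor stuck=not, Perception node trips=occurs → not all inputs occur → does not occur.
Planning chain lost [AND]: Fallback module is down=not, North CAN bus is inoperative=not, Secondary front camera offline=not, Actuation path inoperative=not → not all inputs occur → does not occur.
Redundant channel inoperative [OR]: #2 planner is inoperative=not, Planning chain lost=not → no input occurs → does not occur.
Fallback branch inoperative [AND]: Planner 2 faulted=not, Outboard fallback module 2 trips=not → not all inputs occur → does not occur.
Perception stack fails [OR]: Lidar is inoperative=not, Fallback branch inoperative=not, CAN bus 2 lost=not, Front camera 2 lost=not → no input occurs → does not occur.
Brake command lost [OR]: Emergency brake actuator offline=not, #1 radar stuck=not, Perception stack fails=not → no input occurs → does not occur.
Autonomous vehicle fails to stop [OR]: Redundant channel inoperative=not, Brake command lost=not, Brake controller 2 trips=not → no input occurs → does not occur.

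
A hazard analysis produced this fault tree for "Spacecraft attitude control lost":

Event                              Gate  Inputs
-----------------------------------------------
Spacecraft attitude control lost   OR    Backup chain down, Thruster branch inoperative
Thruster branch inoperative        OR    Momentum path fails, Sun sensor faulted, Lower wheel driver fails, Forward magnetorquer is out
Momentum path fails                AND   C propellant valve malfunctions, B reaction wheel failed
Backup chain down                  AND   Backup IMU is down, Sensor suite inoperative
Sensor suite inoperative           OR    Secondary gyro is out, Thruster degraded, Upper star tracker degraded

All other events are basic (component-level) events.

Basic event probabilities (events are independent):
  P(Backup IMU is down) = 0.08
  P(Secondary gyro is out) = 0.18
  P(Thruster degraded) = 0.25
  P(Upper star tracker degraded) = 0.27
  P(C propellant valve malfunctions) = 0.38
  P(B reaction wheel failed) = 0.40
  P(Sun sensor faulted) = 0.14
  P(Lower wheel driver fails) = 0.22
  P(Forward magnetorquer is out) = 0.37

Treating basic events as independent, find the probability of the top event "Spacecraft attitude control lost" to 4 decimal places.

0.6574

P(Sensor suite inoperative) [OR] = 1 − (1−0.18) × (1−0.25) × (1−0.27) = 0.551050
P(Backup chain down) [AND] = 0.08 × 0.551050 = 0.044084
P(Momentum path fails) [AND] = 0.38 × 0.40 = 0.152000
P(Thruster branch inoperative) [OR] = 1 − (1−0.152000) × (1−0.14) × (1−0.22) × (1−0.37) = 0.641632
P(Spacecraft attitude control lost) [OR] = 1 − (1−0.044084) × (1−0.641632) = 0.657430
Rounded to 4 decimal places: P(Spacecraft attitude control lost) ≈ 0.6574.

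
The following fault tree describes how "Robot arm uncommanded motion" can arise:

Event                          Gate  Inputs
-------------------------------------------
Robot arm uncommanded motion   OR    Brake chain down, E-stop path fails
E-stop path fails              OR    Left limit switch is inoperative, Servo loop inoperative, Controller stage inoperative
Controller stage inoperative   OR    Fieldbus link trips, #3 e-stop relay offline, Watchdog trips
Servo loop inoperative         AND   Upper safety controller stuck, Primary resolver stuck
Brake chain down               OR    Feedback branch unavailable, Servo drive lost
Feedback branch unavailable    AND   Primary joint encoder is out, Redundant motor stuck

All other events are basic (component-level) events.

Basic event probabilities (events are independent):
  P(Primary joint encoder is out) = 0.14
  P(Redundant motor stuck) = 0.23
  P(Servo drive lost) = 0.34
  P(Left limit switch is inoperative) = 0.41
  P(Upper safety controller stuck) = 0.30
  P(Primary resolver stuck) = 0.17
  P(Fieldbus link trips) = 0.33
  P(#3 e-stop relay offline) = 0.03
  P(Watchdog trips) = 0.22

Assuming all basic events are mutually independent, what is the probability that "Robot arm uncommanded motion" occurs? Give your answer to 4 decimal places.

0.8187

P(Feedback branch unavailable) [AND] = 0.14 × 0.23 = 0.032200
P(Brake chain down) [OR] = 1 − (1−0.032200) × (1−0.34) = 0.361252
P(Servo loop inoperative) [AND] = 0.30 × 0.17 = 0.051000
P(Controller stage inoperative) [OR] = 1 − (1−0.33) × (1−0.03) × (1−0.22) = 0.493078
P(E-stop path fails) [OR] = 1 − (1−0.41) × (1−0.051000) × (1−0.493078) = 0.716169
P(Robot arm uncommanded motion) [OR] = 1 − (1−0.361252) × (1−0.716169) = 0.818704
Rounded to 4 decimal places: P(Robot arm uncommanded motion) ≈ 0.8187.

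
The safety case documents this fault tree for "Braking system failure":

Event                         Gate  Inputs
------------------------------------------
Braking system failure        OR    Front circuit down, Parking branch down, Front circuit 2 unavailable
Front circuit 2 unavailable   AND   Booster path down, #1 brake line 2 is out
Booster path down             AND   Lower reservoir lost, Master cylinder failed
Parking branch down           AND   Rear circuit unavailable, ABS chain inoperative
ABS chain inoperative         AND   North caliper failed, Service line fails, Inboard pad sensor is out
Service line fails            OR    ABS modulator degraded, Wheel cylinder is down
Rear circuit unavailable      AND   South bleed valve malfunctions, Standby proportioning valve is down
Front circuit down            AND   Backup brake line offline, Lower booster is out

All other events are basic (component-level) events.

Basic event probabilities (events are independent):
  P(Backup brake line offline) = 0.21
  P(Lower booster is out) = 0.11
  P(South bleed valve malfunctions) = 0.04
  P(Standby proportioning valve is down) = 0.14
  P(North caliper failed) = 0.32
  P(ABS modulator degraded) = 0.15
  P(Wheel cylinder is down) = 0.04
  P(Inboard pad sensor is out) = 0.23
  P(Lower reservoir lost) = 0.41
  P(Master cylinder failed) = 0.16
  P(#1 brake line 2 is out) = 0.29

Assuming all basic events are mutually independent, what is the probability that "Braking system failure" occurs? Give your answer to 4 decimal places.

0.0418

P(Front circuit down) [AND] = 0.21 × 0.11 = 0.023100
P(Rear circuit unavailable) [AND] = 0.04 × 0.14 = 0.005600
P(Service line fails) [OR] = 1 − (1−0.15) × (1−0.04) = 0.184000
P(ABS chain inoperative) [AND] = 0.32 × 0.184000 × 0.23 = 0.013542
P(Parking branch down) [AND] = 0.005600 × 0.013542 = 0.000076
P(Booster path down) [AND] = 0.41 × 0.16 = 0.065600
P(Front circuit 2 unavailable) [AND] = 0.065600 × 0.29 = 0.019024
P(Braking system failure) [OR] = 1 − (1−0.023100) × (1−0.000076) × (1−0.019024) = 0.041757
Rounded to 4 decimal places: P(Braking system failure) ≈ 0.0418.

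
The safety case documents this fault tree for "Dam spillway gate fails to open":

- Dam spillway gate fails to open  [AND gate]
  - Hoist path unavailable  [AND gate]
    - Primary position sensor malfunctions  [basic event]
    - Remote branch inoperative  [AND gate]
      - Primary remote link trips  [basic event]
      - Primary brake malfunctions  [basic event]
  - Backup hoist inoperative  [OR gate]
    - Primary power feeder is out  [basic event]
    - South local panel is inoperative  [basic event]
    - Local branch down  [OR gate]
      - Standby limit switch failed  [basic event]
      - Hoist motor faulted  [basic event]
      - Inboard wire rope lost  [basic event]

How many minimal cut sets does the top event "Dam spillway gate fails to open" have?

Remote branch inoperative [AND]: one cut set from each child combined → 1 × 1 = 1 cut set(s).
Hoist path unavailable [AND]: one cut set from each child combined → 1 × 1 = 1 cut set(s).
Local branch down [OR]: union of children's cut sets → 3 cut set(s).
Backup hoist inoperative [OR]: union of children's cut sets → 5 cut set(s).
Dam spillway gate fails to open [AND]: one cut set from each child combined → 1 × 5 = 5 cut set(s).
Minimal cut sets: {Primary brake malfunctions, Primary position sensor malfunctions, Primary power feeder is out, Primary remote link trips}; {Primary brake malfunctions, Primary position sensor malfunctions, Primary remote link trips, South local panel is inoperative}; {Primary brake malfunctions, Primary position sensor malfunctions, Primary remote link trips, Standby limit switch failed}; {Hoist motor faulted, Primary brake malfunctions, Primary position sensor malfunctions, Primary remote link trips}; {Inboard wire rope lost, Primary brake malfunctions, Primary position sensor malfunctions, Primary remote link trips}.

5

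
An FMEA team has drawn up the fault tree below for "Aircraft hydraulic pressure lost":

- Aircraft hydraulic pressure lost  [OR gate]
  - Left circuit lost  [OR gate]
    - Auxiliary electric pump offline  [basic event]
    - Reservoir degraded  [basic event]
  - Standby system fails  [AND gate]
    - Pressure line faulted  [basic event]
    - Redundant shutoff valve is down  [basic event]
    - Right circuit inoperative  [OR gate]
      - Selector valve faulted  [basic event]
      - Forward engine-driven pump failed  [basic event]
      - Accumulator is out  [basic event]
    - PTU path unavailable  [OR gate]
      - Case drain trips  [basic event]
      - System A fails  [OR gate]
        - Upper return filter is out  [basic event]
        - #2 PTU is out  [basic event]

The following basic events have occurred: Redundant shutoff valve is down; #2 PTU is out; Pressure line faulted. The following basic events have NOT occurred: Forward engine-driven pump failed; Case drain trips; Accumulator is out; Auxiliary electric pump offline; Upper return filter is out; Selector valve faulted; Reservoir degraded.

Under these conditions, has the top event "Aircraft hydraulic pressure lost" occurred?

No

Left circuit lost [OR]: Auxiliary electric pump offline=not, Reservoir degraded=not → no input occurs → does not occur.
Right circuit inoperative [OR]: Selector valve faulted=not, Forward engine-driven pump failed=not, Accumulator is out=not → no input occurs → does not occur.
System A fails [OR]: Upper return filter is out=not, #2 PTU is out=occurs → at least one input occurs → occurs.
PTU path unavailable [OR]: Case drain trips=not, System A fails=occurs → at least one input occurs → occurs.
Standby system fails [AND]: Pressure line faulted=occurs, Redundant shutoff valve is down=occurs, Right circuit inoperative=not, PTU path unavailable=occurs → not all inputs occur → does not occur.
Aircraft hydraulic pressure lost [OR]: Left circuit lost=not, Standby system fails=not → no input occurs → does not occur.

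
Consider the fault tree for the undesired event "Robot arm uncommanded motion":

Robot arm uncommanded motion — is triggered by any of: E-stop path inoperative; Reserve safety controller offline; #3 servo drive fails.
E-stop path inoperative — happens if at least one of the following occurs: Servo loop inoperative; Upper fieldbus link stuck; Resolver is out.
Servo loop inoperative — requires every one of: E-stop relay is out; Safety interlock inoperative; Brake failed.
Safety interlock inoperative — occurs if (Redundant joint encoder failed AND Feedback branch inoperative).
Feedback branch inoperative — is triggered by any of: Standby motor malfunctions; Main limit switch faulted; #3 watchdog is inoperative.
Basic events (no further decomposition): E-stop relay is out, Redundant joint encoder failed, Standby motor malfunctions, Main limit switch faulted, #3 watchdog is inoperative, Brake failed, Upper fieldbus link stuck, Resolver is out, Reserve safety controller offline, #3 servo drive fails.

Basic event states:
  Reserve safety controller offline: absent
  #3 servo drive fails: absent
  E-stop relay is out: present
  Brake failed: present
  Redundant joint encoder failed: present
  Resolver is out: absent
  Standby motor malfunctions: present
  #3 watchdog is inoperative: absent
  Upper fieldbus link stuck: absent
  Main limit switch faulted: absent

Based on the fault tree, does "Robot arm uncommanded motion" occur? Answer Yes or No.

Feedback branch inoperative [OR]: Standby motor malfunctions=occurs, Main limit switch faulted=not, #3 watchdog is inoperative=not → at least one input occurs → occurs.
Safety interlock inoperative [AND]: Redundant joint encoder failed=occurs, Feedback branch inoperative=occurs → all inputs occur → occurs.
Servo loop inoperative [AND]: E-stop relay is out=occurs, Safety interlock inoperative=occurs, Brake failed=occurs → all inputs occur → occurs.
E-stop path inoperative [OR]: Servo loop inoperative=occurs, Upper fieldbus link stuck=not, Resolver is out=not → at least one input occurs → occurs.
Robot arm uncommanded motion [OR]: E-stop path inoperative=occurs, Reserve safety controller offline=not, #3 servo drive fails=not → at least one input occurs → occurs.

Yes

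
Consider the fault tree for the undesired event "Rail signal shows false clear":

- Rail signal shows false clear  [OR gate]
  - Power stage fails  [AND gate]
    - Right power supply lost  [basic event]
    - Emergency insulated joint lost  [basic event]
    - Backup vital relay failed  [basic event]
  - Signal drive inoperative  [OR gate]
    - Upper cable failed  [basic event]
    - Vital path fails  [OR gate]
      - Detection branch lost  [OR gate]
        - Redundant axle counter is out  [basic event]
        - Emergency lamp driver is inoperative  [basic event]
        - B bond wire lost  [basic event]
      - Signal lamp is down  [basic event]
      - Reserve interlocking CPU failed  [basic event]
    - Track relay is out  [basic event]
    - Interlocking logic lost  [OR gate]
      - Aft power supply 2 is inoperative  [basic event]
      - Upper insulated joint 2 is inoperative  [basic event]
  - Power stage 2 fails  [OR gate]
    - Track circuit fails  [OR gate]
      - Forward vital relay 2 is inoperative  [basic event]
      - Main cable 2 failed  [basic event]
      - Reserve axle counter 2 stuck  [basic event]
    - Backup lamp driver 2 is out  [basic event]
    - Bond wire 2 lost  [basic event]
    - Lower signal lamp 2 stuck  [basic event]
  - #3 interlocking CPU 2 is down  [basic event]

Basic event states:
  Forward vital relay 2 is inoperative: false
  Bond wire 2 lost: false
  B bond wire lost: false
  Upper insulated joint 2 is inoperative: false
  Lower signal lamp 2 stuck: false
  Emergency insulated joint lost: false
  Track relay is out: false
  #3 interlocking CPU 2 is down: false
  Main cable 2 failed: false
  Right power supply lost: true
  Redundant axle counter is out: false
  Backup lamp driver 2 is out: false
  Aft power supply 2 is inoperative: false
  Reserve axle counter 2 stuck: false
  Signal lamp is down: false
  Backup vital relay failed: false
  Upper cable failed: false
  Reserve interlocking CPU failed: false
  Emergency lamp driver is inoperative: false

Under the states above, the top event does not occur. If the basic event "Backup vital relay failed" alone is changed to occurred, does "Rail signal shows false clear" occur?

No

Counterfactual: set "Backup vital relay failed" to occurred.
Power stage fails [AND]: Right power supply lost=occurs, Emergency insulated joint lost=not, Backup vital relay failed=occurs → not all inputs occur → does not occur.
Detection branch lost [OR]: Redundant axle counter is out=not, Emergency lamp driver is inoperative=not, B bond wire lost=not → no input occurs → does not occur.
Vital path fails [OR]: Detection branch lost=not, Signal lamp is down=not, Reserve interlocking CPU failed=not → no input occurs → does not occur.
Interlocking logic lost [OR]: Aft power supply 2 is inoperative=not, Upper insulated joint 2 is inoperative=not → no input occurs → does not occur.
Signal drive inoperative [OR]: Upper cable failed=not, Vital path fails=not, Track relay is out=not, Interlocking logic lost=not → no input occurs → does not occur.
Track circuit fails [OR]: Forward vital relay 2 is inoperative=not, Main cable 2 failed=not, Reserve axle counter 2 stuck=not → no input occurs → does not occur.
Power stage 2 fails [OR]: Track circuit fails=not, Backup lamp driver 2 is out=not, Bond wire 2 lost=not, Lower signal lamp 2 stuck=not → no input occurs → does not occur.
Rail signal shows false clear [OR]: Power stage fails=not, Signal drive inoperative=not, Power stage 2 fails=not, #3 interlocking CPU 2 is down=not → no input occurs → does not occur.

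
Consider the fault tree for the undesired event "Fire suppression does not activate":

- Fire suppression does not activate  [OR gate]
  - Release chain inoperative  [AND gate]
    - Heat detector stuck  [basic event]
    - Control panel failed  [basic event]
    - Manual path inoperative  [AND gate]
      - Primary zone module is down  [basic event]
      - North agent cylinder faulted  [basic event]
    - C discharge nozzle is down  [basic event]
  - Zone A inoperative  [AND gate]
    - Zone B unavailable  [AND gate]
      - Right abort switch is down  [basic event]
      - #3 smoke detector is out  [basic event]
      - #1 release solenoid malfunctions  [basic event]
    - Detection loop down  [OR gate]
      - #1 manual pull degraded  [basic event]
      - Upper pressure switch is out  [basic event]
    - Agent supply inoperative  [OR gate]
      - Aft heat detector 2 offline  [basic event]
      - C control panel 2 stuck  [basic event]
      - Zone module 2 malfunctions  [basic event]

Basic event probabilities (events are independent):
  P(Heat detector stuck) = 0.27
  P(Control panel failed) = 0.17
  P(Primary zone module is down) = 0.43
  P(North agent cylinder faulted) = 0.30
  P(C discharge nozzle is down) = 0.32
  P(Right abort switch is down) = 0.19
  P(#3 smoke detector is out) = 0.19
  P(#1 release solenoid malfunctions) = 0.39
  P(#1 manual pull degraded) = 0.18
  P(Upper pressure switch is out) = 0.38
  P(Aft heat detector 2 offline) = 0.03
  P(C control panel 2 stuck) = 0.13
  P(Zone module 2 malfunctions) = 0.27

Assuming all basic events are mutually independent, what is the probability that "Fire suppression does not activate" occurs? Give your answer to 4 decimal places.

0.0045

P(Manual path inoperative) [AND] = 0.43 × 0.30 = 0.129000
P(Release chain inoperative) [AND] = 0.27 × 0.17 × 0.129000 × 0.32 = 0.001895
P(Zone B unavailable) [AND] = 0.19 × 0.19 × 0.39 = 0.014079
P(Detection loop down) [OR] = 1 − (1−0.18) × (1−0.38) = 0.491600
P(Agent supply inoperative) [OR] = 1 − (1−0.03) × (1−0.13) × (1−0.27) = 0.383953
P(Zone A inoperative) [AND] = 0.014079 × 0.491600 × 0.383953 = 0.002657
P(Fire suppression does not activate) [OR] = 1 − (1−0.001895) × (1−0.002657) = 0.004547
Rounded to 4 decimal places: P(Fire suppression does not activate) ≈ 0.0045.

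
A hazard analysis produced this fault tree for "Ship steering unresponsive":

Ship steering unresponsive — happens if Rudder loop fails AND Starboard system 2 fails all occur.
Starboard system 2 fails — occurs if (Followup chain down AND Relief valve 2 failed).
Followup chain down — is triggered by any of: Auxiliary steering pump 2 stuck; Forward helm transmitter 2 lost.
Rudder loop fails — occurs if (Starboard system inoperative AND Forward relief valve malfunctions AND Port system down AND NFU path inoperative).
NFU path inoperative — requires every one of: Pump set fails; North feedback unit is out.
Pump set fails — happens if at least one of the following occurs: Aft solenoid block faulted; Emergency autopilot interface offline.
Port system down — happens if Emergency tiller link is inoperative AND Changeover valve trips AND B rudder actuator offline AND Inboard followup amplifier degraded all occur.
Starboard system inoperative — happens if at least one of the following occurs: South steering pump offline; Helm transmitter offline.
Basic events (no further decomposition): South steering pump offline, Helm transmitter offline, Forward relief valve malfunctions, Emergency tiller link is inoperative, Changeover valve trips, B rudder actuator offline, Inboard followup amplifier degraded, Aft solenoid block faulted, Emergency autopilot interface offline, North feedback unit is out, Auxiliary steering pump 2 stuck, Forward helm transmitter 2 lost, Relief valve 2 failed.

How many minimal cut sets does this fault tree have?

8

Starboard system inoperative [OR]: union of children's cut sets → 2 cut set(s).
Port system down [AND]: one cut set from each child combined → 1 × 1 × 1 × 1 = 1 cut set(s).
Pump set fails [OR]: union of children's cut sets → 2 cut set(s).
NFU path inoperative [AND]: one cut set from each child combined → 2 × 1 = 2 cut set(s).
Rudder loop fails [AND]: one cut set from each child combined → 2 × 1 × 1 × 2 = 4 cut set(s).
Followup chain down [OR]: union of children's cut sets → 2 cut set(s).
Starboard system 2 fails [AND]: one cut set from each child combined → 2 × 1 = 2 cut set(s).
Ship steering unresponsive [AND]: one cut set from each child combined → 4 × 2 = 8 cut set(s).
Minimal cut sets: {Aft solenoid block faulted, Auxiliary steering pump 2 stuck, B rudder actuator offline, Changeover valve trips, Emergency tiller link is inoperative, Forward relief valve malfunctions, Inboard followup amplifier degraded, North feedback unit is out, Relief valve 2 failed, South steering pump offline}; {Aft solenoid block faulted, B rudder actuator offline, Changeover valve trips, Emergency tiller link is inoperative, Forward helm transmitter 2 lost, Forward relief valve malfunctions, Inboard followup amplifier degraded, North feedback unit is out, Relief valve 2 failed, South steering pump offline}; {Auxiliary steering pump 2 stuck, B rudder actuator offline, Changeover valve trips, Emergency autopilot interface offline, Emergency tiller link is inoperative, Forward relief valve malfunctions, Inboard followup amplifier degraded, North feedback unit is out, Relief valve 2 failed, South steering pump offline}; {B rudder actuator offline, Changeover valve trips, Emergency autopilot interface offline, Emergency tiller link is inoperative, Forward helm transmitter 2 lost, Forward relief valve malfunctions, Inboard followup amplifier degraded, North feedback unit is out, Relief valve 2 failed, South steering pump offline}; {Aft solenoid block faulted, Auxiliary steering pump 2 stuck, B rudder actuator offline, Changeover valve trips, Emergency tiller link is inoperative, Forward relief valve malfunctions, Helm transmitter offline, Inboard followup amplifier degraded, North feedback unit is out, Relief valve 2 failed}; {Aft solenoid block faulted, B rudder actuator offline, Changeover valve trips, Emergency tiller link is inoperative, Forward helm transmitter 2 lost, Forward relief valve malfunctions, Helm transmitter offline, Inboard followup amplifier degraded, North feedback unit is out, Relief valve 2 failed}; {Auxiliary steering pump 2 stuck, B rudder actuator offline, Changeover valve trips, Emergency autopilot interface offline, Emergency tiller link is inoperative, Forward relief valve malfunctions, Helm transmitter offline, Inboard followup amplifier degraded, North feedback unit is out, Relief valve 2 failed}; {B rudder actuator offline, Changeover valve trips, Emergency autopilot interface offline, Emergency tiller link is inoperative, Forward helm transmitter 2 lost, Forward relief valve malfunctions, Helm transmitter offline, Inboard followup amplifier degraded, North feedback unit is out, Relief valve 2 failed}.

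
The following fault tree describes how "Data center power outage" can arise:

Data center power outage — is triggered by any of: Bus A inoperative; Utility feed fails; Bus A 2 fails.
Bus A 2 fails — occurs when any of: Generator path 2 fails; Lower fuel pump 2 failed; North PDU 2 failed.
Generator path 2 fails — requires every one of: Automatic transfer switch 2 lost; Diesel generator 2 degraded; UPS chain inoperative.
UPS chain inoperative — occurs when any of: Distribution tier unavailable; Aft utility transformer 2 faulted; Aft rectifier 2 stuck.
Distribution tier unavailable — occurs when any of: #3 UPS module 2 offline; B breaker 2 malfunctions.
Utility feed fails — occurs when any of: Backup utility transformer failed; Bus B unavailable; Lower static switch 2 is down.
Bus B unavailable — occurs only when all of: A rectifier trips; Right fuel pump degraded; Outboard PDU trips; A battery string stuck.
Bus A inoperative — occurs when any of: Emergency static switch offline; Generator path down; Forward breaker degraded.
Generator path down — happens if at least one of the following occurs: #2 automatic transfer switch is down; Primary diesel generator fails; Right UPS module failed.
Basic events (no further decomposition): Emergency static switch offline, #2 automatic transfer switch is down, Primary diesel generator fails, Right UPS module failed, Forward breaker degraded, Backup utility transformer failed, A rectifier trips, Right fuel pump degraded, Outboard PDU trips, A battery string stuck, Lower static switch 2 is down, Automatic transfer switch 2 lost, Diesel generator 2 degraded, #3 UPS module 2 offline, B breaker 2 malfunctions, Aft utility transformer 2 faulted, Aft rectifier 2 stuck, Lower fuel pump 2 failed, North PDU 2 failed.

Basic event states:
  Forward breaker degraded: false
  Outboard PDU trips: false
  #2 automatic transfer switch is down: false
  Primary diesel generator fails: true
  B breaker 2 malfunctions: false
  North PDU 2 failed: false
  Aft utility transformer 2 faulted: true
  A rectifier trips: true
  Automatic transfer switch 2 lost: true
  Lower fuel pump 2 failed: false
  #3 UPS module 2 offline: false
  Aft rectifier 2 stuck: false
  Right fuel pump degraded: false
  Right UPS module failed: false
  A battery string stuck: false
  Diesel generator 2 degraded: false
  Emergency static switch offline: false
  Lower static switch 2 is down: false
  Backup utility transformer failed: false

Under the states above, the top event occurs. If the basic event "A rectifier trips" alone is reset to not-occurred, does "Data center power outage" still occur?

Yes

Counterfactual: set "A rectifier trips" to not occurred.
Generator path down [OR]: #2 automatic transfer switch is down=not, Primary diesel generator fails=occurs, Right UPS module failed=not → at least one input occurs → occurs.
Bus A inoperative [OR]: Emergency static switch offline=not, Generator path down=occurs, Forward breaker degraded=not → at least one input occurs → occurs.
Bus B unavailable [AND]: A rectifier trips=not, Right fuel pump degraded=not, Outboard PDU trips=not, A battery string stuck=not → not all inputs occur → does not occur.
Utility feed fails [OR]: Backup utility transformer failed=not, Bus B unavailable=not, Lower static switch 2 is down=not → no input occurs → does not occur.
Distribution tier unavailable [OR]: #3 UPS module 2 offline=not, B breaker 2 malfunctions=not → no input occurs → does not occur.
UPS chain inoperative [OR]: Distribution tier unavailable=not, Aft utility transformer 2 faulted=occurs, Aft rectifier 2 stuck=not → at least one input occurs → occurs.
Generator path 2 fails [AND]: Automatic transfer switch 2 lost=occurs, Diesel generator 2 degraded=not, UPS chain inoperative=occurs → not all inputs occur → does not occur.
Bus A 2 fails [OR]: Generator path 2 fails=not, Lower fuel pump 2 failed=not, North PDU 2 failed=not → no input occurs → does not occur.
Data center power outage [OR]: Bus A inoperative=occurs, Utility feed fails=not, Bus A 2 fails=not → at least one input occurs → occurs.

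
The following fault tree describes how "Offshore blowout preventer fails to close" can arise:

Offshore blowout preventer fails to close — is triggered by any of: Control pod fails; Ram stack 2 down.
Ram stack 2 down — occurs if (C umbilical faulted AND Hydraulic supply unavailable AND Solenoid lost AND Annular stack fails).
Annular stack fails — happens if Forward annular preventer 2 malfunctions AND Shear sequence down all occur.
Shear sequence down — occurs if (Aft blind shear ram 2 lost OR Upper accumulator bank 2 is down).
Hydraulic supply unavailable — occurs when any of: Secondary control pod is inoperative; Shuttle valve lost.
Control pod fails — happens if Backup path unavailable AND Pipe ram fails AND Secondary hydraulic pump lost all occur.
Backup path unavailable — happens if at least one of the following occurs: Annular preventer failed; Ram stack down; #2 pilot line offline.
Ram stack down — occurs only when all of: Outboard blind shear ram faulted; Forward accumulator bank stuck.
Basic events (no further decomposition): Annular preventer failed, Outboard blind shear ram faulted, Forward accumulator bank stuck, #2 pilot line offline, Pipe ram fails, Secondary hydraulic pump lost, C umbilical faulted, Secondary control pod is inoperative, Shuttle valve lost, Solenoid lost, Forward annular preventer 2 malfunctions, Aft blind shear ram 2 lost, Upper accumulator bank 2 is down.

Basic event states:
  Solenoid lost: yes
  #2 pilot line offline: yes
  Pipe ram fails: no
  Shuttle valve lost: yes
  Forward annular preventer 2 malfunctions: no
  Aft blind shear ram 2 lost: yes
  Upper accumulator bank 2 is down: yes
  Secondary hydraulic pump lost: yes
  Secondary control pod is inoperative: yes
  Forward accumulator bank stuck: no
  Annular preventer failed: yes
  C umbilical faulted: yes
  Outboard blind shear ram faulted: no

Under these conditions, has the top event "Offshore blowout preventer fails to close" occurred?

No

Ram stack down [AND]: Outboard blind shear ram faulted=not, Forward accumulator bank stuck=not → not all inputs occur → does not occur.
Backup path unavailable [OR]: Annular preventer failed=occurs, Ram stack down=not, #2 pilot line offline=occurs → at least one input occurs → occurs.
Control pod fails [AND]: Backup path unavailable=occurs, Pipe ram fails=not, Secondary hydraulic pump lost=occurs → not all inputs occur → does not occur.
Hydraulic supply unavailable [OR]: Secondary control pod is inoperative=occurs, Shuttle valve lost=occurs → at least one input occurs → occurs.
Shear sequence down [OR]: Aft blind shear ram 2 lost=occurs, Upper accumulator bank 2 is down=occurs → at least one input occurs → occurs.
Annular stack fails [AND]: Forward annular preventer 2 malfunctions=not, Shear sequence down=occurs → not all inputs occur → does not occur.
Ram stack 2 down [AND]: C umbilical faulted=occurs, Hydraulic supply unavailable=occurs, Solenoid lost=occurs, Annular stack fails=not → not all inputs occur → does not occur.
Offshore blowout preventer fails to close [OR]: Control pod fails=not, Ram stack 2 down=not → no input occurs → does not occur.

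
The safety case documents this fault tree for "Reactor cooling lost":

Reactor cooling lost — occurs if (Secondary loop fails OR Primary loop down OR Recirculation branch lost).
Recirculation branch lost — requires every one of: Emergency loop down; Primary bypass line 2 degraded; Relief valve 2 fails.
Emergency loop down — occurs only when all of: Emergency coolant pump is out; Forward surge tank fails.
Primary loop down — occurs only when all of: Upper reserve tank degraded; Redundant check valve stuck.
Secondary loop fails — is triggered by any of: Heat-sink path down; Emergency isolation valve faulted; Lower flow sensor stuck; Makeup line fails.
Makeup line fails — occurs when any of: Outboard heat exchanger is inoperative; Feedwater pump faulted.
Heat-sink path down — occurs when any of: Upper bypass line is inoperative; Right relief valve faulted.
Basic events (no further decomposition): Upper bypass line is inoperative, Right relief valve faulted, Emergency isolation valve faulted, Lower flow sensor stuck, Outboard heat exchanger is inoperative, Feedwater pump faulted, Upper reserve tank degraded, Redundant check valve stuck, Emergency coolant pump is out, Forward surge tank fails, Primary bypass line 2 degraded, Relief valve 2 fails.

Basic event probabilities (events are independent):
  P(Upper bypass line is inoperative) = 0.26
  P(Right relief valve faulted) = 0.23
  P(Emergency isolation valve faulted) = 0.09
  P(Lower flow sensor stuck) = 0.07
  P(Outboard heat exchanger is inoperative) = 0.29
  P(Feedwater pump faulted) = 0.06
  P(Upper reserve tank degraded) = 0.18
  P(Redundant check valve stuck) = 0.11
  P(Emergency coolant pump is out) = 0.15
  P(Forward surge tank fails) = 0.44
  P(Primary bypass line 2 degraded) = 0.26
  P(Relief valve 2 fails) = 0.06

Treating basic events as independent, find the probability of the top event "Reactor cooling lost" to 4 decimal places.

0.6849

P(Heat-sink path down) [OR] = 1 − (1−0.26) × (1−0.23) = 0.430200
P(Makeup line fails) [OR] = 1 − (1−0.29) × (1−0.06) = 0.332600
P(Secondary loop fails) [OR] = 1 − (1−0.430200) × (1−0.09) × (1−0.07) × (1−0.332600) = 0.678165
P(Primary loop down) [AND] = 0.18 × 0.11 = 0.019800
P(Emergency loop down) [AND] = 0.15 × 0.44 = 0.066000
P(Recirculation branch lost) [AND] = 0.066000 × 0.26 × 0.06 = 0.001030
P(Reactor cooling lost) [OR] = 1 − (1−0.678165) × (1−0.019800) × (1−0.001030) = 0.684862
Rounded to 4 decimal places: P(Reactor cooling lost) ≈ 0.6849.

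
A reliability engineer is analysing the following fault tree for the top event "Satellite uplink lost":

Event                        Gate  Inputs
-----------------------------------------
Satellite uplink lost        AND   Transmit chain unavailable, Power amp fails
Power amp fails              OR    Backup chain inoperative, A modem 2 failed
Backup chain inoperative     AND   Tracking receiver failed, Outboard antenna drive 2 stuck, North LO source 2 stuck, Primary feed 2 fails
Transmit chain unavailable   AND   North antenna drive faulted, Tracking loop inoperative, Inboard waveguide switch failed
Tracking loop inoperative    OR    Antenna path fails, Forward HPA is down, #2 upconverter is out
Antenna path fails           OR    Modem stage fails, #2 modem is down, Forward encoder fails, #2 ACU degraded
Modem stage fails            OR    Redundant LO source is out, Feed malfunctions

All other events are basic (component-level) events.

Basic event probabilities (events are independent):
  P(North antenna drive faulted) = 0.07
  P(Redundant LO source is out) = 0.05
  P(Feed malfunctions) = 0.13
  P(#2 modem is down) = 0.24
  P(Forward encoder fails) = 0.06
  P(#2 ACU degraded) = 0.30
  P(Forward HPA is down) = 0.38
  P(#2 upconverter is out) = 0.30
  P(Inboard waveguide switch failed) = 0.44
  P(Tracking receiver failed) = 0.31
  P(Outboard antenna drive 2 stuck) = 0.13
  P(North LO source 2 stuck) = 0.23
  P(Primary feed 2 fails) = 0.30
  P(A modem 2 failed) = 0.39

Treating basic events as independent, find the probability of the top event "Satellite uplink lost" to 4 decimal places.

0.0099

P(Modem stage fails) [OR] = 1 − (1−0.05) × (1−0.13) = 0.173500
P(Antenna path fails) [OR] = 1 − (1−0.173500) × (1−0.24) × (1−0.06) × (1−0.30) = 0.586684
P(Tracking loop inoperative) [OR] = 1 − (1−0.586684) × (1−0.38) × (1−0.30) = 0.820621
P(Transmit chain unavailable) [AND] = 0.07 × 0.820621 × 0.44 = 0.025275
P(Backup chain inoperative) [AND] = 0.31 × 0.13 × 0.23 × 0.30 = 0.002781
P(Power amp fails) [OR] = 1 − (1−0.002781) × (1−0.39) = 0.391696
P(Satellite uplink lost) [AND] = 0.025275 × 0.391696 = 0.009900
Rounded to 4 decimal places: P(Satellite uplink lost) ≈ 0.0099.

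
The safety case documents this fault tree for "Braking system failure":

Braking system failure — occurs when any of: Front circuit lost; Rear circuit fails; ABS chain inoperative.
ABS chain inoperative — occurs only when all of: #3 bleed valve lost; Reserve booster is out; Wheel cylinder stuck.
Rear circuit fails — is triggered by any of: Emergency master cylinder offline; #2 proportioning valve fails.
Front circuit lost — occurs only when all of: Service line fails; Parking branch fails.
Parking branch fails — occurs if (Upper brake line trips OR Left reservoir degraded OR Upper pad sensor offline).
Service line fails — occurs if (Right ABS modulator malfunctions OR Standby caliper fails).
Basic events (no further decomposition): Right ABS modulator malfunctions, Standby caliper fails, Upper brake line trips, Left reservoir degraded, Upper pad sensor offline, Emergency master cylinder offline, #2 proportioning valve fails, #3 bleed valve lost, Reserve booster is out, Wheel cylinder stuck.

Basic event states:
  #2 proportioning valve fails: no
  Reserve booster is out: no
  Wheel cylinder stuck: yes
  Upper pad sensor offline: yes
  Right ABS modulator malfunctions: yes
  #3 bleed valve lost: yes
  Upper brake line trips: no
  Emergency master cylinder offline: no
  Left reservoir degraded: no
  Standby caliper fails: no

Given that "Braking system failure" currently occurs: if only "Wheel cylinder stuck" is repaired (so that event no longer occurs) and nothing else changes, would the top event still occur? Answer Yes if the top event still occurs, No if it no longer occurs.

Yes

Counterfactual: set "Wheel cylinder stuck" to not occurred.
Service line fails [OR]: Right ABS modulator malfunctions=occurs, Standby caliper fails=not → at least one input occurs → occurs.
Parking branch fails [OR]: Upper brake line trips=not, Left reservoir degraded=not, Upper pad sensor offline=occurs → at least one input occurs → occurs.
Front circuit lost [AND]: Service line fails=occurs, Parking branch fails=occurs → all inputs occur → occurs.
Rear circuit fails [OR]: Emergency master cylinder offline=not, #2 proportioning valve fails=not → no input occurs → does not occur.
ABS chain inoperative [AND]: #3 bleed valve lost=occurs, Reserve booster is out=not, Wheel cylinder stuck=not → not all inputs occur → does not occur.
Braking system failure [OR]: Front circuit lost=occurs, Rear circuit fails=not, ABS chain inoperative=not → at least one input occurs → occurs.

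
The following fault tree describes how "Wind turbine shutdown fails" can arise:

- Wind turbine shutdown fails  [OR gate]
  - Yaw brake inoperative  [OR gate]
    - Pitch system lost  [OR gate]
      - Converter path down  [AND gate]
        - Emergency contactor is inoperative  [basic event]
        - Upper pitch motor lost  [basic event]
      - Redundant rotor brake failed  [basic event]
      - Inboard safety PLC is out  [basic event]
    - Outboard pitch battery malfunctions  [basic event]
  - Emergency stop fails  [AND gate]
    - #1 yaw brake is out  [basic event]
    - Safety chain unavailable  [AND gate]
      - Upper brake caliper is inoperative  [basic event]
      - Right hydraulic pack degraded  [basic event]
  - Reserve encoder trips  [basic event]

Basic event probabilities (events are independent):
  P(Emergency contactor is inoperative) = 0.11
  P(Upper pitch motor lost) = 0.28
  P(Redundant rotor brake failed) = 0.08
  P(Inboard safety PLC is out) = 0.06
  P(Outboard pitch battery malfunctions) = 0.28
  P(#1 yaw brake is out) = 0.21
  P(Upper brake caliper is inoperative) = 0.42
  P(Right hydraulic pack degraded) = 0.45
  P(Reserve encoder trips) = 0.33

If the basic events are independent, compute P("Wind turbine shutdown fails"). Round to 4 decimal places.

P(Converter path down) [AND] = 0.11 × 0.28 = 0.030800
P(Pitch system lost) [OR] = 1 − (1−0.030800) × (1−0.08) × (1−0.06) = 0.161836
P(Yaw brake inoperative) [OR] = 1 − (1−0.161836) × (1−0.28) = 0.396522
P(Safety chain unavailable) [AND] = 0.42 × 0.45 = 0.189000
P(Emergency stop fails) [AND] = 0.21 × 0.189000 = 0.039690
P(Wind turbine shutdown fails) [OR] = 1 − (1−0.396522) × (1−0.039690) × (1−0.33) = 0.611718
Rounded to 4 decimal places: P(Wind turbine shutdown fails) ≈ 0.6117.

0.6117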